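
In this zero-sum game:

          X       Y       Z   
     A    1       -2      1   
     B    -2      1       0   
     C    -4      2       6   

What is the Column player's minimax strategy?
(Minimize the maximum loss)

Column should play X, value = 1

Work:
Column player minimizes Row's maximum payoff:
Column X: max payoff to Row = 1
Column Y: max payoff to Row = 2
Column Z: max payoff to Row = 6
Minimum is 1, achieved by column X.
Minimax strategy: X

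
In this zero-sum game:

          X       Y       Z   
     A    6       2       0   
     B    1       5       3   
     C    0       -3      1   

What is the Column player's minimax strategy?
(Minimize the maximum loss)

Column should play Z, value = 3

Work:
Column player minimizes Row's maximum payoff:
Column X: max payoff to Row = 6
Column Y: max payoff to Row = 5
Column Z: max payoff to Row = 3
Minimum is 3, achieved by column Z.
Minimax strategy: Z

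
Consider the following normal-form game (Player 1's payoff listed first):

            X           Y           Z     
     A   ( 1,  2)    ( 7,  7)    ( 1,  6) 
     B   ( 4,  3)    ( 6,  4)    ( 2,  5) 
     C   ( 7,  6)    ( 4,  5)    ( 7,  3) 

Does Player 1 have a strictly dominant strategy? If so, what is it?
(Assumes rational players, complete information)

No strictly dominant strategy exists for Player 1

Work:
A strategy strictly dominates another if it gives a strictly higher payoff against every opponent action. Compare each pair of P1's strategies column-by-column:
  A vs B: [1 vs 4, 7 vs 6, 1 vs 2] → A does not strictly dominate B (column X: 1 ≤ 4)
  A vs C: [1 vs 7, 7 vs 4, 1 vs 7] → A does not strictly dominate C (column X: 1 ≤ 7)
  B vs A: [4 vs 1, 6 vs 7, 2 vs 1] → B does not strictly dominate A (column Y: 6 ≤ 7)
  B vs C: [4 vs 7, 6 vs 4, 2 vs 7] → B does not strictly dominate C (column X: 4 ≤ 7)
  C vs A: [7 vs 1, 4 vs 7, 7 vs 1] → C does not strictly dominate A (column Y: 4 ≤ 7)
  C vs B: [7 vs 4, 4 vs 6, 7 vs 2] → C does not strictly dominate B (column Y: 4 ≤ 6)
No single strategy strictly dominates all others → no strictly dominant strategy.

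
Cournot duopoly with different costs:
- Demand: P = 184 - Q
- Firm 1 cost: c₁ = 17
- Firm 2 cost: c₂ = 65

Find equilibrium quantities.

q₁* = 71.67, q₂* = 23.67

Work:
Reaction: q₁ = (184 - 17 - q₂)/2
Reaction: q₂ = (184 - 65 - q₁)/2
Solve simultaneously:
q₁* = (184 - 2×17 + 65)/3 = 71.67
q₂* = (184 - 2×65 + 17)/3 = 23.67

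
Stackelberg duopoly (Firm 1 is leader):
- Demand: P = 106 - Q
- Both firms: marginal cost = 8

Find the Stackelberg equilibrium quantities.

q₁* (leader) = 49.0, q₂* (follower) = 24.5

Work:
Follower's reaction: q₂ = (a - c - q₁)/2
Leader substitutes: π₁ = q₁·(a - q₁ - (a-c-q₁)/2 - c)
FOC: q₁* = (106 - 8)/2 = 49.00
Then: q₂* = (106 - 8 - 49.0)/2 = 24.50
Leader has first-mover advantage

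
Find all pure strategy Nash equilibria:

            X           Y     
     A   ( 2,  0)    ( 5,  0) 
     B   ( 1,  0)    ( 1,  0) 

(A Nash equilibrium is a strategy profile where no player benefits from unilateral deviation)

Nash equilibrium: (A, X), (A, Y)

Work:
Best responses:
  P1 vs X: payoffs [2, 1] → best response A (payoff 2)
  P1 vs Y: payoffs [5, 1] → best response A (payoff 5)
  P2 vs A: payoffs [0, 0] → best response X/Y (payoff 0)
  P2 vs B: payoffs [0, 0] → best response X/Y (payoff 0)
Mutual best responses: (A,X), (A,Y) → Nash equilibria.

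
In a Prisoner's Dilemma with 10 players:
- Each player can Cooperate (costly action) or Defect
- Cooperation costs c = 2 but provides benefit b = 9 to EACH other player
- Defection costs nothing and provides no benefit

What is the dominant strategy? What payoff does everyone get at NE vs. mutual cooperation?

Dominant: Defect; NE payoff = 0; Coop payoff = 79

Work:
Defect dominates (saves cost c = 2, benefit to others is external)
NE: All defect → everyone gets 0
If all cooperate: each receives (9)×9 - 2 = 79
Social dilemma: 79 > 0 but NE gives 0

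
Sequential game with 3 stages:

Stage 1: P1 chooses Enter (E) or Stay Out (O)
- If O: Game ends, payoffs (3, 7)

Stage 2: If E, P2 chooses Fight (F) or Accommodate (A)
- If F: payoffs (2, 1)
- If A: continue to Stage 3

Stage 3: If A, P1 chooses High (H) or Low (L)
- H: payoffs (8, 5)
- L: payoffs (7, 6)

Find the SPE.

SPE: (E, A, H); Outcome (8, 5)

Work:
Stage 3: P1 chooses H (8 vs 7)
Stage 2: P2: F->1, A->5 (anticipating H). Choose A
Stage 1: P1: O->3, E->8 (anticipating A, H). Choose E
SPE path: E -> A -> H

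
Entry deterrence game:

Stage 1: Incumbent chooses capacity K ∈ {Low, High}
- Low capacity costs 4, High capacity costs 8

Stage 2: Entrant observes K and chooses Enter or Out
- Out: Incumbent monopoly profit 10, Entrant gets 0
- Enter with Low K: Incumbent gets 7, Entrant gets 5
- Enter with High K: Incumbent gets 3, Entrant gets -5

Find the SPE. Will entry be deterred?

SPE: (Low, Enter|Low, Out|High); Entry not deterred. Incumbent net profit = 3, Entrant gets 5

Work:
After Low K: Entrant enters (5 > 0)
After High K: Entrant stays out (-5 < 0)
Incumbent: Low → 7−4=3, High → 10−8=2
Incumbent chooses Low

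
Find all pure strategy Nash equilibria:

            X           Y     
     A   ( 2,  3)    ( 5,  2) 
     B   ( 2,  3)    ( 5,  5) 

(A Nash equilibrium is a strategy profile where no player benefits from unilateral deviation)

Nash equilibrium: (A, X), (B, Y)

Work:
Best responses:
  P1 vs X: payoffs [2, 2] → best response A/B (payoff 2)
  P1 vs Y: payoffs [5, 5] → best response A/B (payoff 5)
  P2 vs A: payoffs [3, 2] → best response X (payoff 3)
  P2 vs B: payoffs [3, 5] → best response Y (payoff 5)
Mutual best responses: (A,X), (B,Y) → Nash equilibria.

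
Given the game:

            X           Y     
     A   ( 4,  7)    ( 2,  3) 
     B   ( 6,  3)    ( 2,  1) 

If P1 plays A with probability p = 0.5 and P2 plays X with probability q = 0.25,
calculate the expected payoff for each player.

E[P1] = 2.75, E[P2] = 2.75

Work:
E[P1] = p·q·π₁(A,X) + p·(1-q)·π₁(A,Y) + (1-p)·q·π₁(B,X) + (1-p)·(1-q)·π₁(B,Y)
= 0.5·0.25·4 + 0.5·0.75·2 + 0.5·0.25·6 + 0.5·0.75·2
= 2.75

E[P2] = 2.75 (similar calculation)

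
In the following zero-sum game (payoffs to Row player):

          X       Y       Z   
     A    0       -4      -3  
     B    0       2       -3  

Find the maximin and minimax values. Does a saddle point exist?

Maximin = -3, Minimax = -3, Saddle: True

Work:
Row minimums: [-4, -3] → maximin = -3
Column maximums: [0, 2, -3] → minimax = -3
Saddle point exists! Game value = -3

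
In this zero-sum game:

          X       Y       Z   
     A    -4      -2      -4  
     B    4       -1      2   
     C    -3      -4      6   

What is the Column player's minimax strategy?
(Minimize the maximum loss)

Column should play Y, value = -1

Work:
Column player minimizes Row's maximum payoff:
Column X: max payoff to Row = 4
Column Y: max payoff to Row = -1
Column Z: max payoff to Row = 6
Minimum is -1, achieved by column Y.
Minimax strategy: Y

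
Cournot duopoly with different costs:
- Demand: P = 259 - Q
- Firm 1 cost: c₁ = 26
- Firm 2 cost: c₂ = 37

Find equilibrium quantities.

q₁* = 81.33, q₂* = 70.33

Work:
Reaction: q₁ = (259 - 26 - q₂)/2
Reaction: q₂ = (259 - 37 - q₁)/2
Solve simultaneously:
q₁* = (259 - 2×26 + 37)/3 = 81.33
q₂* = (259 - 2×37 + 26)/3 = 70.33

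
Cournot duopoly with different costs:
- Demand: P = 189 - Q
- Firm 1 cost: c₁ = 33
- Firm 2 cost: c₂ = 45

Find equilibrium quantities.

q₁* = 56.0, q₂* = 44.0

Work:
Reaction: q₁ = (189 - 33 - q₂)/2
Reaction: q₂ = (189 - 45 - q₁)/2
Solve simultaneously:
q₁* = (189 - 2×33 + 45)/3 = 56.0
q₂* = (189 - 2×45 + 33)/3 = 44.0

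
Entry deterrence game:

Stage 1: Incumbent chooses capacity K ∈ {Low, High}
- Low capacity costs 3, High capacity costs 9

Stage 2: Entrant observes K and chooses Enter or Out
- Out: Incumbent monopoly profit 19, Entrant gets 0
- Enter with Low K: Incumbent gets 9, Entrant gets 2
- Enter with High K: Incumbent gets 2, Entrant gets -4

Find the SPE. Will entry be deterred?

SPE: (High, Enter|Low, Out|High); Entry deterred. Incumbent net profit = 10

Work:
After Low K: Entrant enters (2 > 0)
After High K: Entrant stays out (-4 < 0)
Incumbent: Low → 9−3=6, High → 19−9=10
Incumbent chooses High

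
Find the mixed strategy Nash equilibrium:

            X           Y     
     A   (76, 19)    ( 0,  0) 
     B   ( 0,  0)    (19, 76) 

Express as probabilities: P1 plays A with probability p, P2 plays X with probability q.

p = 0.8, q = 0.2

Work:
Find probabilities that make opponent indifferent:
P2 chooses q to make P1 indifferent between A and B
P1 chooses p to make P2 indifferent between X and Y
Mixed NE: P1 plays (A: 0.8, B: 0.2), P2 plays (X: 0.2, Y: 0.8)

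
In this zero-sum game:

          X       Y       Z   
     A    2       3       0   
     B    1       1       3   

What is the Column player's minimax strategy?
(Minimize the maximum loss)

Column should play X, value = 2

Work:
Column player minimizes Row's maximum payoff:
Column X: max payoff to Row = 2
Column Y: max payoff to Row = 3
Column Z: max payoff to Row = 3
Minimum is 2, achieved by column X.
Minimax strategy: X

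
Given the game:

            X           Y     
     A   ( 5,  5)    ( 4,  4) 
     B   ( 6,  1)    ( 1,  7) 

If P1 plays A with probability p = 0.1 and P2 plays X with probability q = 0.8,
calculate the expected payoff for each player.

E[P1] = 4.98, E[P2] = 2.46

Work:
E[P1] = p·q·π₁(A,X) + p·(1-q)·π₁(A,Y) + (1-p)·q·π₁(B,X) + (1-p)·(1-q)·π₁(B,Y)
= 0.1·0.8·5 + 0.1·0.2·4 + 0.9·0.8·6 + 0.9·0.2·1
= 4.98

E[P2] = 2.46 (similar calculation)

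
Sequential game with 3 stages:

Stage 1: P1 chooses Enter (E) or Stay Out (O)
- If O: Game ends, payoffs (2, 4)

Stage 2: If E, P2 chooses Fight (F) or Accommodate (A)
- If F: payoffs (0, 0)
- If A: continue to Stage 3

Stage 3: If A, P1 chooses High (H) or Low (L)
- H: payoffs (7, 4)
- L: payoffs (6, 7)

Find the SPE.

SPE: (E, A, H); Outcome (7, 4)

Work:
Stage 3: P1 chooses H (7 vs 6)
Stage 2: P2: F->0, A->4 (anticipating H). Choose A
Stage 1: P1: O->2, E->7 (anticipating A, H). Choose E
SPE path: E -> A -> H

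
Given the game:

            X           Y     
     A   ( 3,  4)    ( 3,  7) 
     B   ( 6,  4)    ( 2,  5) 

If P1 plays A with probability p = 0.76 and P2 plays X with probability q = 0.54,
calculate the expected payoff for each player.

E[P1] = 3.2784, E[P2] = 5.1592

Work:
E[P1] = p·q·π₁(A,X) + p·(1-q)·π₁(A,Y) + (1-p)·q·π₁(B,X) + (1-p)·(1-q)·π₁(B,Y)
= 0.76·0.54·3 + 0.76·0.46·3 + 0.24·0.54·6 + 0.24·0.46·2
= 3.2784

E[P2] = 5.1592 (similar calculation)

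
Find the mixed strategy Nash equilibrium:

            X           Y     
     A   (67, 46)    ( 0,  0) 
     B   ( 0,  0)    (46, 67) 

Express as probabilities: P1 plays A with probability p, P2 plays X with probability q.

p = 0.5929, q = 0.4071

Work:
Find probabilities that make opponent indifferent:
P2 chooses q to make P1 indifferent between A and B
P1 chooses p to make P2 indifferent between X and Y
Mixed NE: P1 plays (A: 0.5929, B: 0.4071), P2 plays (X: 0.4071, Y: 0.5929)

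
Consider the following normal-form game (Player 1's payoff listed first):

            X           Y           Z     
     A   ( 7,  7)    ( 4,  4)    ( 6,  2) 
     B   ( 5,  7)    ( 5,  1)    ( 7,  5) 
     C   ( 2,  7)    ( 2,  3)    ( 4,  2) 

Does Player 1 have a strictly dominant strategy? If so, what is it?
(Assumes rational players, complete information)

No strictly dominant strategy exists for Player 1

Work:
A strategy strictly dominates another if it gives a strictly higher payoff against every opponent action. Compare each pair of P1's strategies column-by-column:
  A vs B: [7 vs 5, 4 vs 5, 6 vs 7] → A does not strictly dominate B (column Y: 4 ≤ 5)
  A vs C: [7 vs 2, 4 vs 2, 6 vs 4] → A strictly dominates C
  B vs A: [5 vs 7, 5 vs 4, 7 vs 6] → B does not strictly dominate A (column X: 5 ≤ 7)
  B vs C: [5 vs 2, 5 vs 2, 7 vs 4] → B strictly dominates C
  C vs A: [2 vs 7, 2 vs 4, 4 vs 6] → C does not strictly dominate A (column X: 2 ≤ 7)
  C vs B: [2 vs 5, 2 vs 5, 4 vs 7] → C does not strictly dominate B (column X: 2 ≤ 5)
No single strategy strictly dominates all others → no strictly dominant strategy.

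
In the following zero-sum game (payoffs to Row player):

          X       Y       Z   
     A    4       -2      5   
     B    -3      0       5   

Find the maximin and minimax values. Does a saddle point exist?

Maximin = -2, Minimax = 0, Saddle: False

Work:
Row minimums: [-2, -3] → maximin = -2
Column maximums: [4, 0, 5] → minimax = 0
No saddle point (maximin ≠ minimax). Mixed strategy needed.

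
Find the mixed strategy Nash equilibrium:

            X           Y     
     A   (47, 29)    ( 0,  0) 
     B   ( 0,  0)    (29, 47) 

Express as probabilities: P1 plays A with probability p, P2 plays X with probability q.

p = 0.6184, q = 0.3816

Work:
Find probabilities that make opponent indifferent:
P2 chooses q to make P1 indifferent between A and B
P1 chooses p to make P2 indifferent between X and Y
Mixed NE: P1 plays (A: 0.6184, B: 0.3816), P2 plays (X: 0.3816, Y: 0.6184)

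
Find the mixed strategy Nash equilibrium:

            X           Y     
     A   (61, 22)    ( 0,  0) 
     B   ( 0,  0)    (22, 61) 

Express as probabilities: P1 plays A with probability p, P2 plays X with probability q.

p = 0.7349, q = 0.2651

Work:
Find probabilities that make opponent indifferent:
P2 chooses q to make P1 indifferent between A and B
P1 chooses p to make P2 indifferent between X and Y
Mixed NE: P1 plays (A: 0.7349, B: 0.2651), P2 plays (X: 0.2651, Y: 0.7349)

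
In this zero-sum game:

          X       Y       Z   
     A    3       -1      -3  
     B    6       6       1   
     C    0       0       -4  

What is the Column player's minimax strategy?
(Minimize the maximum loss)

Column should play Z, value = 1

Work:
Column player minimizes Row's maximum payoff:
Column X: max payoff to Row = 6
Column Y: max payoff to Row = 6
Column Z: max payoff to Row = 1
Minimum is 1, achieved by column Z.
Minimax strategy: Z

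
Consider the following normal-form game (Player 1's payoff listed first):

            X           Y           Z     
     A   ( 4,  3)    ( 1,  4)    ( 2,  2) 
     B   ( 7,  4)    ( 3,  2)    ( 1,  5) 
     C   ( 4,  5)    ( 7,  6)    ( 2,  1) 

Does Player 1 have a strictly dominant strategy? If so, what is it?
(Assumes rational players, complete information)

No strictly dominant strategy exists for Player 1

Work:
A strategy strictly dominates another if it gives a strictly higher payoff against every opponent action. Compare each pair of P1's strategies column-by-column:
  A vs B: [4 vs 7, 1 vs 3, 2 vs 1] → A does not strictly dominate B (column X: 4 ≤ 7)
  A vs C: [4 vs 4, 1 vs 7, 2 vs 2] → A does not strictly dominate C (column X: 4 ≤ 4)
  B vs A: [7 vs 4, 3 vs 1, 1 vs 2] → B does not strictly dominate A (column Z: 1 ≤ 2)
  B vs C: [7 vs 4, 3 vs 7, 1 vs 2] → B does not strictly dominate C (column Y: 3 ≤ 7)
  C vs A: [4 vs 4, 7 vs 1, 2 vs 2] → C does not strictly dominate A (column X: 4 ≤ 4)
  C vs B: [4 vs 7, 7 vs 3, 2 vs 1] → C does not strictly dominate B (column X: 4 ≤ 7)
No single strategy strictly dominates all others → no strictly dominant strategy.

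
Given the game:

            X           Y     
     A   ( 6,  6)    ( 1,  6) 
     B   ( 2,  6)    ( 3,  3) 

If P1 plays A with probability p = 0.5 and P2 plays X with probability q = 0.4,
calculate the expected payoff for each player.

E[P1] = 2.8, E[P2] = 5.1

Work:
E[P1] = p·q·π₁(A,X) + p·(1-q)·π₁(A,Y) + (1-p)·q·π₁(B,X) + (1-p)·(1-q)·π₁(B,Y)
= 0.5·0.4·6 + 0.5·0.6·1 + 0.5·0.4·2 + 0.5·0.6·3
= 2.8

E[P2] = 5.1 (similar calculation)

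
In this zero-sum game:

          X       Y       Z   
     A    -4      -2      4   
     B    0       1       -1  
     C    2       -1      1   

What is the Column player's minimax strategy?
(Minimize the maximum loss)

Column should play Y, value = 1

Work:
Column player minimizes Row's maximum payoff:
Column X: max payoff to Row = 2
Column Y: max payoff to Row = 1
Column Z: max payoff to Row = 4
Minimum is 1, achieved by column Y.
Minimax strategy: Y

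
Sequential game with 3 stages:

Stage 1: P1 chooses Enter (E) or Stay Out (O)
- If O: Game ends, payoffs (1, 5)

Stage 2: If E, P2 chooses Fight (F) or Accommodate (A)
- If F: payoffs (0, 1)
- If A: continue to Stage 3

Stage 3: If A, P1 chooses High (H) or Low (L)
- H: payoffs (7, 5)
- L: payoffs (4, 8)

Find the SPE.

SPE: (E, A, H); Outcome (7, 5)

Work:
Stage 3: P1 chooses H (7 vs 4)
Stage 2: P2: F->1, A->5 (anticipating H). Choose A
Stage 1: P1: O->1, E->7 (anticipating A, H). Choose E
SPE path: E -> A -> H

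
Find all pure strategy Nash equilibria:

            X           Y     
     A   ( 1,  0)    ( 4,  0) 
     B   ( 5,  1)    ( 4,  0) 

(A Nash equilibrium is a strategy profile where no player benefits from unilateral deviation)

Nash equilibrium: (A, Y), (B, X)

Work:
Best responses:
  P1 vs X: payoffs [1, 5] → best response B (payoff 5)
  P1 vs Y: payoffs [4, 4] → best response A/B (payoff 4)
  P2 vs A: payoffs [0, 0] → best response X/Y (payoff 0)
  P2 vs B: payoffs [1, 0] → best response X (payoff 1)
Mutual best responses: (A,Y), (B,X) → Nash equilibria.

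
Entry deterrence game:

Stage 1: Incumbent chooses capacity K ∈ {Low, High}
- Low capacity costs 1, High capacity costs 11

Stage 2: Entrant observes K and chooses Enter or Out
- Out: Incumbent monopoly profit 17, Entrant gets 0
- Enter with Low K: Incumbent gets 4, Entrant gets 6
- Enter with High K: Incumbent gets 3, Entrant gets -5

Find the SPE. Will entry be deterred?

SPE: (High, Enter|Low, Out|High); Entry deterred. Incumbent net profit = 6

Work:
After Low K: Entrant enters (6 > 0)
After High K: Entrant stays out (-5 < 0)
Incumbent: Low → 4−1=3, High → 17−11=6
Incumbent chooses High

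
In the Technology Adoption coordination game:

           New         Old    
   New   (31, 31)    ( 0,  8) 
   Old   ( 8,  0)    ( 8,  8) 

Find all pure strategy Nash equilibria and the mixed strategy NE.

Pure NE: (New, New) and (Old, Old); Mixed NE: p = 0.2581, q = 0.2581

Work:
Check pure NE:
(New, New): (31, 31) - no unilateral deviation beneficial
(Old, Old): (8, 8) - no unilateral deviation beneficial
Mixed NE: P1 plays New with p = 0.2581, P2 plays New with q = 0.2581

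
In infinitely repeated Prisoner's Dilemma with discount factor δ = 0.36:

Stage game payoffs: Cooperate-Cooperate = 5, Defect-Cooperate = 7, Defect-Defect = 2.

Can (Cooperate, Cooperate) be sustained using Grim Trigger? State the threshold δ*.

δ* = 0.4; since δ = 0.36 < 0.4, cooperation cannot be sustained

Work:
For Grim Trigger:
Cooperate forever: 5/(1-δ)
Defect then punished: 7 + 2·δ/(1-δ)
Need: 5/(1-δ) ≥ 7 + 2·δ/(1-δ)
Solving: δ ≥ (T-R)/(T-P) = (7-5)/(7-2) = 0.4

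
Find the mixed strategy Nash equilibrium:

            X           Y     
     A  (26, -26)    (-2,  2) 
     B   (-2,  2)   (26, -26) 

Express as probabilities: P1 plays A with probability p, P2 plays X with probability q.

p = 0.5, q = 0.5

Work:
Find probabilities that make opponent indifferent:
P2 chooses q to make P1 indifferent between A and B
P1 chooses p to make P2 indifferent between X and Y
Mixed NE: P1 plays (A: 0.5, B: 0.5), P2 plays (X: 0.5, Y: 0.5)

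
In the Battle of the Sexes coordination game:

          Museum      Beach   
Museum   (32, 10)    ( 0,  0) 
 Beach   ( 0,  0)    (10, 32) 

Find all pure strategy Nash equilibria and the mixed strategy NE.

Pure NE: (Museum, Museum) and (Beach, Beach); Mixed NE: p = 0.7619, q = 0.2381

Work:
Check pure NE:
(Museum, Museum): (32, 10) - no unilateral deviation beneficial
(Beach, Beach): (10, 32) - no unilateral deviation beneficial
Mixed NE: P1 plays Museum with p = 0.7619, P2 plays Museum with q = 0.2381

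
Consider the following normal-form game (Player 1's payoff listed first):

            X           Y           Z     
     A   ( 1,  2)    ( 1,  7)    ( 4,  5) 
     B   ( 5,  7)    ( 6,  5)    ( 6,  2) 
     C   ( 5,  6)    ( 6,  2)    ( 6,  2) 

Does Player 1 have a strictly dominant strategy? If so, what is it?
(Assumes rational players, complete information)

No strictly dominant strategy exists for Player 1

Work:
A strategy strictly dominates another if it gives a strictly higher payoff against every opponent action. Compare each pair of P1's strategies column-by-column:
  A vs B: [1 vs 5, 1 vs 6, 4 vs 6] → A does not strictly dominate B (column X: 1 ≤ 5)
  A vs C: [1 vs 5, 1 vs 6, 4 vs 6] → A does not strictly dominate C (column X: 1 ≤ 5)
  B vs A: [5 vs 1, 6 vs 1, 6 vs 4] → B strictly dominates A
  B vs C: [5 vs 5, 6 vs 6, 6 vs 6] → B does not strictly dominate C (column X: 5 ≤ 5)
  C vs A: [5 vs 1, 6 vs 1, 6 vs 4] → C strictly dominates A
  C vs B: [5 vs 5, 6 vs 6, 6 vs 6] → C does not strictly dominate B (column X: 5 ≤ 5)
No single strategy strictly dominates all others → no strictly dominant strategy.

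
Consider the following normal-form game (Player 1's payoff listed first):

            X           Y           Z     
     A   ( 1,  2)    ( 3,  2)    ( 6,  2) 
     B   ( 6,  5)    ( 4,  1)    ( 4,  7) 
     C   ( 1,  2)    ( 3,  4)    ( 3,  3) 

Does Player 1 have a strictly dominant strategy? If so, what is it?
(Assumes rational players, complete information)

No strictly dominant strategy exists for Player 1

Work:
A strategy strictly dominates another if it gives a strictly higher payoff against every opponent action. Compare each pair of P1's strategies column-by-column:
  A vs B: [1 vs 6, 3 vs 4, 6 vs 4] → A does not strictly dominate B (column X: 1 ≤ 6)
  A vs C: [1 vs 1, 3 vs 3, 6 vs 3] → A does not strictly dominate C (column X: 1 ≤ 1)
  B vs A: [6 vs 1, 4 vs 3, 4 vs 6] → B does not strictly dominate A (column Z: 4 ≤ 6)
  B vs C: [6 vs 1, 4 vs 3, 4 vs 3] → B strictly dominates C
  C vs A: [1 vs 1, 3 vs 3, 3 vs 6] → C does not strictly dominate A (column X: 1 ≤ 1)
  C vs B: [1 vs 6, 3 vs 4, 3 vs 4] → C does not strictly dominate B (column X: 1 ≤ 6)
No single strategy strictly dominates all others → no strictly dominant strategy.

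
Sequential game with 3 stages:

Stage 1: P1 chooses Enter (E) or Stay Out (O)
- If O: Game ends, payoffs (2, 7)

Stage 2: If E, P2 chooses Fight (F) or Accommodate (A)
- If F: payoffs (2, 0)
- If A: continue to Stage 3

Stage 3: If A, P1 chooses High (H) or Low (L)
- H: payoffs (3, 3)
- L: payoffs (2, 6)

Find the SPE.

SPE: (E, A, H); Outcome (3, 3)

Work:
Stage 3: P1 chooses H (3 vs 2)
Stage 2: P2: F->0, A->3 (anticipating H). Choose A
Stage 1: P1: O->2, E->3 (anticipating A, H). Choose E
SPE path: E -> A -> H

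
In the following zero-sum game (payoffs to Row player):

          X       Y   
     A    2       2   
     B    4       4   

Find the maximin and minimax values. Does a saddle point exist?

Maximin = 4, Minimax = 4, Saddle: True

Work:
Row minimums: [2, 4] → maximin = 4
Column maximums: [4, 4] → minimax = 4
Saddle point exists! Game value = 4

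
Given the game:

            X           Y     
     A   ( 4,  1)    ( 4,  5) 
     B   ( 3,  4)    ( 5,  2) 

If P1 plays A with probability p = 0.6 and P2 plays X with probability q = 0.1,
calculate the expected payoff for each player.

E[P1] = 4.32, E[P2] = 3.64

Work:
E[P1] = p·q·π₁(A,X) + p·(1-q)·π₁(A,Y) + (1-p)·q·π₁(B,X) + (1-p)·(1-q)·π₁(B,Y)
= 0.6·0.1·4 + 0.6·0.9·4 + 0.4·0.1·3 + 0.4·0.9·5
= 4.32

E[P2] = 3.64 (similar calculation)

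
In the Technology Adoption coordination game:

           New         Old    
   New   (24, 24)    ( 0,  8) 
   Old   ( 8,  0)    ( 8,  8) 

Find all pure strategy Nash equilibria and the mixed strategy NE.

Pure NE: (New, New) and (Old, Old); Mixed NE: p = 0.3333, q = 0.3333

Work:
Check pure NE:
(New, New): (24, 24) - no unilateral deviation beneficial
(Old, Old): (8, 8) - no unilateral deviation beneficial
Mixed NE: P1 plays New with p = 0.3333, P2 plays New with q = 0.3333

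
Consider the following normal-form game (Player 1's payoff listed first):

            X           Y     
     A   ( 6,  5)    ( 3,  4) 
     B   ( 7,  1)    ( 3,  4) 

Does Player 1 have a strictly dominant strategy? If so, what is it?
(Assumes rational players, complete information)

No strictly dominant strategy exists for Player 1

Work:
A strategy strictly dominates another if it gives a strictly higher payoff against every opponent action. Compare each pair of P1's strategies column-by-column:
  A vs B: [6 vs 7, 3 vs 3] → A does not strictly dominate B (column X: 6 ≤ 7)
  B vs A: [7 vs 6, 3 vs 3] → B does not strictly dominate A (column Y: 3 ≤ 3)
No single strategy strictly dominates all others → no strictly dominant strategy.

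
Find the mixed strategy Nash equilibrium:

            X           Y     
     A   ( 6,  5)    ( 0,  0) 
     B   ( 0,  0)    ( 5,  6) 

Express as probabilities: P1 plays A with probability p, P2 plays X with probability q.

p = 0.5455, q = 0.4545

Work:
Find probabilities that make opponent indifferent:
P2 chooses q to make P1 indifferent between A and B
P1 chooses p to make P2 indifferent between X and Y
Mixed NE: P1 plays (A: 0.5455, B: 0.4545), P2 plays (X: 0.4545, Y: 0.5455)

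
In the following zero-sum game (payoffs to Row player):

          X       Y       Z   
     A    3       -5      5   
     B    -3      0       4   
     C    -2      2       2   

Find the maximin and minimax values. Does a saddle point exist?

Maximin = -2, Minimax = 2, Saddle: False

Work:
Row minimums: [-5, -3, -2] → maximin = -2
Column maximums: [3, 2, 5] → minimax = 2
No saddle point (maximin ≠ minimax). Mixed strategy needed.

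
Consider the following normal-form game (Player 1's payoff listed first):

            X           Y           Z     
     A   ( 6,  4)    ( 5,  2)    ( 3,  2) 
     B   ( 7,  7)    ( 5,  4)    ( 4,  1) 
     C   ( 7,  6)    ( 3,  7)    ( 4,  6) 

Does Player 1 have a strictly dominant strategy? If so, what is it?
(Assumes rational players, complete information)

No strictly dominant strategy exists for Player 1

Work:
A strategy strictly dominates another if it gives a strictly higher payoff against every opponent action. Compare each pair of P1's strategies column-by-column:
  A vs B: [6 vs 7, 5 vs 5, 3 vs 4] → A does not strictly dominate B (column X: 6 ≤ 7)
  A vs C: [6 vs 7, 5 vs 3, 3 vs 4] → A does not strictly dominate C (column X: 6 ≤ 7)
  B vs A: [7 vs 6, 5 vs 5, 4 vs 3] → B does not strictly dominate A (column Y: 5 ≤ 5)
  B vs C: [7 vs 7, 5 vs 3, 4 vs 4] → B does not strictly dominate C (column X: 7 ≤ 7)
  C vs A: [7 vs 6, 3 vs 5, 4 vs 3] → C does not strictly dominate A (column Y: 3 ≤ 5)
  C vs B: [7 vs 7, 3 vs 5, 4 vs 4] → C does not strictly dominate B (column X: 7 ≤ 7)
No single strategy strictly dominates all others → no strictly dominant strategy.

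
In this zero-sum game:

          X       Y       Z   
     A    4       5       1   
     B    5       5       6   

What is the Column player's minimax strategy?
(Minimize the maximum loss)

Column should play X or Y (all achieve the minimum), value = 5

Work:
Column player minimizes Row's maximum payoff:
Column X: max payoff to Row = 5
Column Y: max payoff to Row = 5
Column Z: max payoff to Row = 6
Minimum is 5, achieved by columns X, Y (tied).
Each of X or Y is a minimax strategy.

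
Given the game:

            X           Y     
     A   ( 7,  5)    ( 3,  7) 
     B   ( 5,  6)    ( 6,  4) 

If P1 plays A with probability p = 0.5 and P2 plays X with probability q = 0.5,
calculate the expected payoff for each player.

E[P1] = 5.25, E[P2] = 5.5

Work:
E[P1] = p·q·π₁(A,X) + p·(1-q)·π₁(A,Y) + (1-p)·q·π₁(B,X) + (1-p)·(1-q)·π₁(B,Y)
= 0.5·0.5·7 + 0.5·0.5·3 + 0.5·0.5·5 + 0.5·0.5·6
= 5.25

E[P2] = 5.5 (similar calculation)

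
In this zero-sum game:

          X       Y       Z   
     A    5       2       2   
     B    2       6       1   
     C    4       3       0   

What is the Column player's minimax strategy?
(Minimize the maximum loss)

Column should play Z, value = 2

Work:
Column player minimizes Row's maximum payoff:
Column X: max payoff to Row = 5
Column Y: max payoff to Row = 6
Column Z: max payoff to Row = 2
Minimum is 2, achieved by column Z.
Minimax strategy: Z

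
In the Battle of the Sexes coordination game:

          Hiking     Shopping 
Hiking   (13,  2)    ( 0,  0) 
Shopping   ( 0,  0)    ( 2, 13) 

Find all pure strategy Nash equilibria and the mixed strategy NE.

Pure NE: (Hiking, Hiking) and (Shopping, Shopping); Mixed NE: p = 0.8667, q = 0.1333

Work:
Check pure NE:
(Hiking, Hiking): (13, 2) - no unilateral deviation beneficial
(Shopping, Shopping): (2, 13) - no unilateral deviation beneficial
Mixed NE: P1 plays Hiking with p = 0.8667, P2 plays Hiking with q = 0.1333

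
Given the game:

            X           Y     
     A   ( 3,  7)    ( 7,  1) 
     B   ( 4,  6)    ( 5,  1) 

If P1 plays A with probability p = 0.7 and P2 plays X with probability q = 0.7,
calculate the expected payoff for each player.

E[P1] = 4.23, E[P2] = 4.99

Work:
E[P1] = p·q·π₁(A,X) + p·(1-q)·π₁(A,Y) + (1-p)·q·π₁(B,X) + (1-p)·(1-q)·π₁(B,Y)
= 0.7·0.7·3 + 0.7·0.3·7 + 0.3·0.7·4 + 0.3·0.3·5
= 4.23

E[P2] = 4.99 (similar calculation)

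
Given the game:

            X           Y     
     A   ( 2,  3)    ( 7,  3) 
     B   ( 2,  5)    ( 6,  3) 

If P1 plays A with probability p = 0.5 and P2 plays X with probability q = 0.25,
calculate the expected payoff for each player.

E[P1] = 5.375, E[P2] = 3.25

Work:
E[P1] = p·q·π₁(A,X) + p·(1-q)·π₁(A,Y) + (1-p)·q·π₁(B,X) + (1-p)·(1-q)·π₁(B,Y)
= 0.5·0.25·2 + 0.5·0.75·7 + 0.5·0.25·2 + 0.5·0.75·6
= 5.375

E[P2] = 3.25 (similar calculation)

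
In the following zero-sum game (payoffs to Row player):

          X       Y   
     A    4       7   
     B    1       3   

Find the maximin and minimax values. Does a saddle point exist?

Maximin = 4, Minimax = 4, Saddle: True

Work:
Row minimums: [4, 1] → maximin = 4
Column maximums: [4, 7] → minimax = 4
Saddle point exists! Game value = 4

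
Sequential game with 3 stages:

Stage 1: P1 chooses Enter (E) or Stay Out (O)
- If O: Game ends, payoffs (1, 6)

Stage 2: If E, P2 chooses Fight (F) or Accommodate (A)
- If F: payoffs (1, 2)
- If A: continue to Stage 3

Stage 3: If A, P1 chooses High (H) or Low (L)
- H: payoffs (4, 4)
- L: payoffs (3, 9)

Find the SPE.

SPE: (E, A, H); Outcome (4, 4)

Work:
Stage 3: P1 chooses H (4 vs 3)
Stage 2: P2: F->2, A->4 (anticipating H). Choose A
Stage 1: P1: O->1, E->4 (anticipating A, H). Choose E
SPE path: E -> A -> H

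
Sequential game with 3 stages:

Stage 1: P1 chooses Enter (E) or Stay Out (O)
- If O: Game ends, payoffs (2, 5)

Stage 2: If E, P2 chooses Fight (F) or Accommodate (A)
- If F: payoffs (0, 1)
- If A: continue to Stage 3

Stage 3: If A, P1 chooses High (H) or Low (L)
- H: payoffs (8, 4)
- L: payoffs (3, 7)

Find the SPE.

SPE: (E, A, H); Outcome (8, 4)

Work:
Stage 3: P1 chooses H (8 vs 3)
Stage 2: P2: F->1, A->4 (anticipating H). Choose A
Stage 1: P1: O->2, E->8 (anticipating A, H). Choose E
SPE path: E -> A -> H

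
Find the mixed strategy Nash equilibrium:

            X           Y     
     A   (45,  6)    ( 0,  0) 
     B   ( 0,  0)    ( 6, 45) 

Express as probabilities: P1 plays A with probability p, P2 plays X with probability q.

p = 0.8824, q = 0.1176

Work:
Find probabilities that make opponent indifferent:
P2 chooses q to make P1 indifferent between A and B
P1 chooses p to make P2 indifferent between X and Y
Mixed NE: P1 plays (A: 0.8824, B: 0.1176), P2 plays (X: 0.1176, Y: 0.8824)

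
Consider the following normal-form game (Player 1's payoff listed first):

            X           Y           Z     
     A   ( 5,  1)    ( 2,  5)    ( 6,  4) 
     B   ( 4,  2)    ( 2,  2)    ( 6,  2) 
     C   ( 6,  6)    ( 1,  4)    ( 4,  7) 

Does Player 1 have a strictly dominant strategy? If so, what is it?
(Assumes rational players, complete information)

No strictly dominant strategy exists for Player 1

Work:
A strategy strictly dominates another if it gives a strictly higher payoff against every opponent action. Compare each pair of P1's strategies column-by-column:
  A vs B: [5 vs 4, 2 vs 2, 6 vs 6] → A does not strictly dominate B (column Y: 2 ≤ 2)
  A vs C: [5 vs 6, 2 vs 1, 6 vs 4] → A does not strictly dominate C (column X: 5 ≤ 6)
  B vs A: [4 vs 5, 2 vs 2, 6 vs 6] → B does not strictly dominate A (column X: 4 ≤ 5)
  B vs C: [4 vs 6, 2 vs 1, 6 vs 4] → B does not strictly dominate C (column X: 4 ≤ 6)
  C vs A: [6 vs 5, 1 vs 2, 4 vs 6] → C does not strictly dominate A (column Y: 1 ≤ 2)
  C vs B: [6 vs 4, 1 vs 2, 4 vs 6] → C does not strictly dominate B (column Y: 1 ≤ 2)
No single strategy strictly dominates all others → no strictly dominant strategy.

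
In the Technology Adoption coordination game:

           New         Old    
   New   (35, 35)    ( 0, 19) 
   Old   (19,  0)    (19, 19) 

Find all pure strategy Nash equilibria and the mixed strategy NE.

Pure NE: (New, New) and (Old, Old); Mixed NE: p = 0.5429, q = 0.5429

Work:
Check pure NE:
(New, New): (35, 35) - no unilateral deviation beneficial
(Old, Old): (19, 19) - no unilateral deviation beneficial
Mixed NE: P1 plays New with p = 0.5429, P2 plays New with q = 0.5429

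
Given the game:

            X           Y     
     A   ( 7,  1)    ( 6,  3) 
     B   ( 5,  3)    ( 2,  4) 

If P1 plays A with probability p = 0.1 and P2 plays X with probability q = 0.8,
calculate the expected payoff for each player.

E[P1] = 4.64, E[P2] = 3.02

Work:
E[P1] = p·q·π₁(A,X) + p·(1-q)·π₁(A,Y) + (1-p)·q·π₁(B,X) + (1-p)·(1-q)·π₁(B,Y)
= 0.1·0.8·7 + 0.1·0.2·6 + 0.9·0.8·5 + 0.9·0.2·2
= 4.64

E[P2] = 3.02 (similar calculation)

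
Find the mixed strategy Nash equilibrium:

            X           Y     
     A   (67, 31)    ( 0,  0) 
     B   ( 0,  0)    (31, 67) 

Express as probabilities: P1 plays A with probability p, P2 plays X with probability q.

p = 0.6837, q = 0.3163

Work:
Find probabilities that make opponent indifferent:
P2 chooses q to make P1 indifferent between A and B
P1 chooses p to make P2 indifferent between X and Y
Mixed NE: P1 plays (A: 0.6837, B: 0.3163), P2 plays (X: 0.3163, Y: 0.6837)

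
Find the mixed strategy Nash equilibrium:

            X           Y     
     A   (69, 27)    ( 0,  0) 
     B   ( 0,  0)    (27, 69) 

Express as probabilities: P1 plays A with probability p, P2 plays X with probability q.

p = 0.7188, q = 0.2812

Work:
Find probabilities that make opponent indifferent:
P2 chooses q to make P1 indifferent between A and B
P1 chooses p to make P2 indifferent between X and Y
Mixed NE: P1 plays (A: 0.7188, B: 0.2812), P2 plays (X: 0.2812, Y: 0.7188)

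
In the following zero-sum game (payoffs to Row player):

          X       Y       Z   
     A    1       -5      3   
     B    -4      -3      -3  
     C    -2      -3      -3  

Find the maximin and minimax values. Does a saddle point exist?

Maximin = -3, Minimax = -3, Saddle: True

Work:
Row minimums: [-5, -4, -3] → maximin = -3
Column maximums: [1, -3, 3] → minimax = -3
Saddle point exists! Game value = -3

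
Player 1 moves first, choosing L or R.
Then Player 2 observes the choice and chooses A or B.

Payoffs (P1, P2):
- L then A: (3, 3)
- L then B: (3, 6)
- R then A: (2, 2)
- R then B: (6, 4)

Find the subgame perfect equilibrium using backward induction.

P1 plays R, P2 plays B after L and B after R; Payoff (6, 4)

Work:
Backward induction:
After L: P2 chooses B → P1 gets 3
After R: P2 chooses B → P1 gets 6
P1 chooses R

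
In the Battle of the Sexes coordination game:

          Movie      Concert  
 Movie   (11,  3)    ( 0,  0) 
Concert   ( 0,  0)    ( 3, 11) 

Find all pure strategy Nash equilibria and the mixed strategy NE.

Pure NE: (Movie, Movie) and (Concert, Concert); Mixed NE: p = 0.7857, q = 0.2143

Work:
Check pure NE:
(Movie, Movie): (11, 3) - no unilateral deviation beneficial
(Concert, Concert): (3, 11) - no unilateral deviation beneficial
Mixed NE: P1 plays Movie with p = 0.7857, P2 plays Movie with q = 0.2143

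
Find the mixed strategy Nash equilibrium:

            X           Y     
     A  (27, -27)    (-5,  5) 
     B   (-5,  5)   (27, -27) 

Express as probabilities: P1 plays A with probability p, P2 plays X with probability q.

p = 0.5, q = 0.5

Work:
Find probabilities that make opponent indifferent:
P2 chooses q to make P1 indifferent between A and B
P1 chooses p to make P2 indifferent between X and Y
Mixed NE: P1 plays (A: 0.5, B: 0.5), P2 plays (X: 0.5, Y: 0.5)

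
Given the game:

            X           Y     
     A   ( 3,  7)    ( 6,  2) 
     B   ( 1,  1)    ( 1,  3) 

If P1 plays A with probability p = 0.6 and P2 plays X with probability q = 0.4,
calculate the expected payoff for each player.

E[P1] = 3.28, E[P2] = 3.28

Work:
E[P1] = p·q·π₁(A,X) + p·(1-q)·π₁(A,Y) + (1-p)·q·π₁(B,X) + (1-p)·(1-q)·π₁(B,Y)
= 0.6·0.4·3 + 0.6·0.6·6 + 0.4·0.4·1 + 0.4·0.6·1
= 3.28

E[P2] = 3.28 (similar calculation)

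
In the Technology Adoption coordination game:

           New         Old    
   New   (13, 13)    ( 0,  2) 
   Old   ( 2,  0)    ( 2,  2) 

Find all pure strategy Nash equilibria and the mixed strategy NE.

Pure NE: (New, New) and (Old, Old); Mixed NE: p = 0.1538, q = 0.1538

Work:
Check pure NE:
(New, New): (13, 13) - no unilateral deviation beneficial
(Old, Old): (2, 2) - no unilateral deviation beneficial
Mixed NE: P1 plays New with p = 0.1538, P2 plays New with q = 0.1538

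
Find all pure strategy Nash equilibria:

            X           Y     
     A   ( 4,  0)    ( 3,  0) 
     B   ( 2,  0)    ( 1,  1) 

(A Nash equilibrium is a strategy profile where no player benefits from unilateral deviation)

Nash equilibrium: (A, X), (A, Y)

Work:
Best responses:
  P1 vs X: payoffs [4, 2] → best response A (payoff 4)
  P1 vs Y: payoffs [3, 1] → best response A (payoff 3)
  P2 vs A: payoffs [0, 0] → best response X/Y (payoff 0)
  P2 vs B: payoffs [0, 1] → best response Y (payoff 1)
Mutual best responses: (A,X), (A,Y) → Nash equilibria.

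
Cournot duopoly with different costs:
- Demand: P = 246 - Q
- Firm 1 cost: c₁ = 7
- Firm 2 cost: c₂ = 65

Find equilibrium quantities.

q₁* = 99.0, q₂* = 41.0

Work:
Reaction: q₁ = (246 - 7 - q₂)/2
Reaction: q₂ = (246 - 65 - q₁)/2
Solve simultaneously:
q₁* = (246 - 2×7 + 65)/3 = 99.0
q₂* = (246 - 2×65 + 7)/3 = 41.0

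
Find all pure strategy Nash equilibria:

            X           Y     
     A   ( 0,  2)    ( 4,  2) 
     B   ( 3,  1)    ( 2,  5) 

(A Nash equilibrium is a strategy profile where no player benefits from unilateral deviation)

Nash equilibrium: (A, Y)

Work:
Best responses:
  P1 vs X: payoffs [0, 3] → best response B (payoff 3)
  P1 vs Y: payoffs [4, 2] → best response A (payoff 4)
  P2 vs A: payoffs [2, 2] → best response X/Y (payoff 2)
  P2 vs B: payoffs [1, 5] → best response Y (payoff 5)
Mutual best responses: (A,Y) → Nash equilibria.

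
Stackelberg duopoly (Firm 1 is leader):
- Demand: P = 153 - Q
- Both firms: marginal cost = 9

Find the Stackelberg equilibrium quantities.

q₁* (leader) = 72.0, q₂* (follower) = 36.0

Work:
Follower's reaction: q₂ = (a - c - q₁)/2
Leader substitutes: π₁ = q₁·(a - q₁ - (a-c-q₁)/2 - c)
FOC: q₁* = (153 - 9)/2 = 72.00
Then: q₂* = (153 - 9 - 72.0)/2 = 36.00
Leader has first-mover advantage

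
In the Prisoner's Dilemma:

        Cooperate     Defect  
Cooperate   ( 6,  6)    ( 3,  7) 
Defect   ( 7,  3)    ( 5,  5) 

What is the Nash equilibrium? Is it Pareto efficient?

(Defect, Defect) is NE; not Pareto efficient

Work:
Defect dominates Cooperate for both players:
If P2 cooperates: Defect (7) > Cooperate (6)
If P2 defects: Defect (5) > Cooperate (3)
NE: (Defect, Defect) with payoff (5, 5)
But (Cooperate, Cooperate) = (6, 6) Pareto dominates (5, 5)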